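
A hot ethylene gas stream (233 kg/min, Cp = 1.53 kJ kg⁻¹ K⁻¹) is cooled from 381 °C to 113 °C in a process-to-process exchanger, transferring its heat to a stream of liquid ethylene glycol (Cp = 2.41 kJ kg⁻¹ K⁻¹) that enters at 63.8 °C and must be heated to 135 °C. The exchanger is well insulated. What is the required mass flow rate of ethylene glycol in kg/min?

ṁ_c = 557 kg/min

Heat released by hot stream: Q = 233 × 1.53 × (381 − 113) = 95539 kJ/min
Energy balance on cold side (adiabatic exchanger): Q = ṁ_c·Cp_c·(T_c,out − T_c,in)
ṁ_c = 95539 / [2.41 × (135 − 63.8)] = 556.78 kg/min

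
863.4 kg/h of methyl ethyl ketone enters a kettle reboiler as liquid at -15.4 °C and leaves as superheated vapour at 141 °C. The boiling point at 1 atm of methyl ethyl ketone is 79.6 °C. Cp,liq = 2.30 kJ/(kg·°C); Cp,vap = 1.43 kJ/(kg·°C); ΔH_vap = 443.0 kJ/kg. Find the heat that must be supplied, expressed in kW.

Q = 180 kW

liquid -15.4→79.6 °C: 218.5 kJ/kg
vaporisation at 79.6 °C: 443 kJ/kg
vapour 79.6→141 °C: 87.802 kJ/kg
Δh = 218.5 + 443 + 87.802 = 749.3 kJ/kg
Q = ṁ·Δh = 863.4 kg/h × 749.3 kJ/kg = 646950 kJ/h
|Q| = 179.71 kW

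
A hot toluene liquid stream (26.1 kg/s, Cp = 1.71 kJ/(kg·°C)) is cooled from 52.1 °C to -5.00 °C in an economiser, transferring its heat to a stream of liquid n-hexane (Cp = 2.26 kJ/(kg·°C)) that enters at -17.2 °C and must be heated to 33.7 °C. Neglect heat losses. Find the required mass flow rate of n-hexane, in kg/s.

ṁ_c = 22.2 kg/s

Heat released by hot stream: Q = 26.1 × 1.71 × (52.1 − -5.00) = 2548.4 kJ/s
Energy balance on cold side (adiabatic exchanger): Q = ṁ_c·Cp_c·(T_c,out − T_c,in)
ṁ_c = 2548.4 / [2.26 × (33.7 − -17.2)] = 22.154 kg/s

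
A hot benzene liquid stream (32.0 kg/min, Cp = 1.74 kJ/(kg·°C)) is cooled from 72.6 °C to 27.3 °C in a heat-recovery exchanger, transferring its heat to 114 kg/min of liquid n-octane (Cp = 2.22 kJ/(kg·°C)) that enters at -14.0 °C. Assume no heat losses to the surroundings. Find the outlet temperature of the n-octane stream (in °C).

Heat released by hot stream: Q = 32.0 × 1.74 × (72.6 − 27.3) = 2522.3 kJ/min
Energy balance on cold side (adiabatic exchanger): Q = ṁ_c·Cp_c·(T_c,out − T_c,in)
T_c,out = -14.0 + 2522.3/(114 × 2.22) = -4.0336 °C

T_c,out = -4.03 °C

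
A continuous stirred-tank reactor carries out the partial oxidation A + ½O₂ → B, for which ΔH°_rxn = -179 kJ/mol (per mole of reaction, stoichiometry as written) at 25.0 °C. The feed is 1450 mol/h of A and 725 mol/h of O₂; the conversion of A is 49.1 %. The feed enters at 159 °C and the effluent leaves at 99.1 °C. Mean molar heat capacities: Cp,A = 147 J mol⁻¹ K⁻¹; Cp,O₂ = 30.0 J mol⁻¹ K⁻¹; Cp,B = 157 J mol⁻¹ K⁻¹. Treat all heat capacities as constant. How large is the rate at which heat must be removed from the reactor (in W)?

Extent of reaction ξ = 0.491 × 1450 = 711.95 mol/h
Reaction term: ξ·ΔH°_rxn = 711.95 × -179 = -127440 kJ/h
Sensible, feed 159→25 °C: -31477 kJ/h
Outlet flows (mol/h): A 738.05, O₂ 369.03, B 711.95
Sensible, products 25→99.1 °C: 17142 kJ/h
Q = ΔH = -141770 kJ/h = -39.381 kW
Heat removed = 39381 W

Q_out = 39400 W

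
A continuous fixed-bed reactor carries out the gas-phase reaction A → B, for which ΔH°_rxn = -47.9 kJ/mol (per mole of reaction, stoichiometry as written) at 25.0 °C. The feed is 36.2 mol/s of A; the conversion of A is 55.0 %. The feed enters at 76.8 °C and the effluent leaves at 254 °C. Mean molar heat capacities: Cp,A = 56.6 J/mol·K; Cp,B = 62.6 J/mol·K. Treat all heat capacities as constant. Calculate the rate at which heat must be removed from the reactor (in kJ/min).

Q_out = 33800 kJ/min

Extent of reaction ξ = 0.550 × 36.2 = 19.91 mol/s
Reaction term: ξ·ΔH°_rxn = 19.91 × -47.9 = -953.69 kJ/s
Sensible, feed 76.8→25 °C: -106.13 kJ/s
Outlet flows (mol/s): A 16.29, B 19.91
Sensible, products 25→254 °C: 496.56 kJ/s
Q = ΔH = -563.26 kJ/s = -563.26 kW
Heat removed = 33796 kJ/min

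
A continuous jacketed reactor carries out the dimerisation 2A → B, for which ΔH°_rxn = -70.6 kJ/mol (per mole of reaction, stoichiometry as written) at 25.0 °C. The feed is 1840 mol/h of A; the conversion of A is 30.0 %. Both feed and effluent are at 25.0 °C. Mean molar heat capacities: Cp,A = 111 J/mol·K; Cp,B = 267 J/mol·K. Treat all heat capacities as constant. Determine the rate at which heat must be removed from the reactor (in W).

Extent of reaction ξ = 0.300 × 1840 / 2 = 276 mol/h
Reaction term: ξ·ΔH°_rxn = 276 × -70.6 = -19486 kJ/h
Q = ΔH = -19486 kJ/h = -5.4127 kW
Heat removed = 5412.7 W

Q_out = 5410 W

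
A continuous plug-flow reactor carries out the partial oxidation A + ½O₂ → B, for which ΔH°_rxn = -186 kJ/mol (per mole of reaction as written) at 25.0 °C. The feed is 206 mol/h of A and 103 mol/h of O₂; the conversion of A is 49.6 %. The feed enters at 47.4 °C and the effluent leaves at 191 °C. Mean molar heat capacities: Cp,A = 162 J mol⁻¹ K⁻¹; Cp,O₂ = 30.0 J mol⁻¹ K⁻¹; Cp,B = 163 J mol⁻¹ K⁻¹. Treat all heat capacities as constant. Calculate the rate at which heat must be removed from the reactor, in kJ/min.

Extent of reaction ξ = 0.496 × 206 = 102.18 mol/h
Reaction term: ξ·ΔH°_rxn = 102.18 × -186 = -19005 kJ/h
Sensible, feed 47.4→25 °C: -816.75 kJ/h
Outlet flows (mol/h): A 103.82, O₂ 51.912, B 102.18
Sensible, products 25→191 °C: 5815.2 kJ/h
Q = ΔH = -14006 kJ/h = -3.8906 kW
Heat removed = 233.44 kJ/min

Q_out = 233 kJ/min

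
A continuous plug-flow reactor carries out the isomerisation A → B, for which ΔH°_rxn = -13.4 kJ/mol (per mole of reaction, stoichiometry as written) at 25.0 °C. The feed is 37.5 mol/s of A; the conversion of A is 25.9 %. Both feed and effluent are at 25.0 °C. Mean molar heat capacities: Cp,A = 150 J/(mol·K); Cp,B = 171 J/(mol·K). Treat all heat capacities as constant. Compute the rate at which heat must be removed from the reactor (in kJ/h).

Extent of reaction ξ = 0.259 × 37.5 = 9.7125 mol/s
Reaction term: ξ·ΔH°_rxn = 9.7125 × -13.4 = -130.15 kJ/s
Q = ΔH = -130.15 kJ/s = -130.15 kW
Heat removed = 468530 kJ/h

Q_out = 469000 kJ/h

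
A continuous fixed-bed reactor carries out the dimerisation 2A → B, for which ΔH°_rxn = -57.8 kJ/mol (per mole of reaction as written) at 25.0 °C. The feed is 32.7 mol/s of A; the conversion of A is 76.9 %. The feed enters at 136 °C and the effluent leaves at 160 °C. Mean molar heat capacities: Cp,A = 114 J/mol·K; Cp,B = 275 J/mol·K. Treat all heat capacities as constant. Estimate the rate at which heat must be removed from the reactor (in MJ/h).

Extent of reaction ξ = 0.769 × 32.7 / 2 = 12.573 mol/s
Reaction term: ξ·ΔH°_rxn = 12.573 × -57.8 = -726.73 kJ/s
Sensible, feed 136→25 °C: -413.79 kJ/s
Outlet flows (mol/s): A 7.5537, B 12.573
Sensible, products 25→160 °C: 583.03 kJ/s
Q = ΔH = -557.48 kJ/s = -557.48 kW
Heat removed = 2006.9 MJ/h

Q_out = 2010 MJ/h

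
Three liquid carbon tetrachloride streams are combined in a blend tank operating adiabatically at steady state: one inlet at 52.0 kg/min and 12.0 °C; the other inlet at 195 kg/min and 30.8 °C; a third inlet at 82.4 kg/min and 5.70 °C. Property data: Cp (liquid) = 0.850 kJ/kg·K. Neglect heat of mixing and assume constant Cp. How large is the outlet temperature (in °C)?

Adiabatic, steady state ⇒ Σ ṁᵢCp,ᵢ(T_out − Tᵢ) = 0
Σ ṁᵢCp,ᵢTᵢ = 52.0×0.850×12.0 + 195×0.850×30.8 + 82.4×0.850×5.70 = 6034.7
Σ ṁᵢCp,ᵢ = 52.0×0.850 + 195×0.850 + 82.4×0.850 = 279.99
T_out = 6034.7 / 279.99 = 21.553 °C

T_out = 21.6 °C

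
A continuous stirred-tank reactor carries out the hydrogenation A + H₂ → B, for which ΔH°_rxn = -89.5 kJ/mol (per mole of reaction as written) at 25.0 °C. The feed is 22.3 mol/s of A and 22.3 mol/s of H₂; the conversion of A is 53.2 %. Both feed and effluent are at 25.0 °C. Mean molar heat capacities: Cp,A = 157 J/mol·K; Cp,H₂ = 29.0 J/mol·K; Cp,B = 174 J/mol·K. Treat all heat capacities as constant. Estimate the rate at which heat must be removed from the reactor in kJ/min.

Q_out = 63700 kJ/min

Extent of reaction ξ = 0.532 × 22.3 = 11.864 mol/s
Reaction term: ξ·ΔH°_rxn = 11.864 × -89.5 = -1061.8 kJ/s
Q = ΔH = -1061.8 kJ/s = -1061.8 kW
Heat removed = 63708 kJ/min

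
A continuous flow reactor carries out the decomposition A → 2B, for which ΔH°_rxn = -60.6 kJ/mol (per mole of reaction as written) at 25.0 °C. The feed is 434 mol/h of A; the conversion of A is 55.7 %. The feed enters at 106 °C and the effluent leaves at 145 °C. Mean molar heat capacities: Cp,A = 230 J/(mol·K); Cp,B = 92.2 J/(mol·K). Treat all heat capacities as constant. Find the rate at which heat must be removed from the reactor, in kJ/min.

Extent of reaction ξ = 0.557 × 434 = 241.74 mol/h
Reaction term: ξ·ΔH°_rxn = 241.74 × -60.6 = -14649 kJ/h
Sensible, feed 106→25 °C: -8085.4 kJ/h
Outlet flows (mol/h): A 192.26, B 483.48
Sensible, products 25→145 °C: 10656 kJ/h
Q = ΔH = -12079 kJ/h = -3.3553 kW
Heat removed = 201.32 kJ/min

Q_out = 201 kJ/min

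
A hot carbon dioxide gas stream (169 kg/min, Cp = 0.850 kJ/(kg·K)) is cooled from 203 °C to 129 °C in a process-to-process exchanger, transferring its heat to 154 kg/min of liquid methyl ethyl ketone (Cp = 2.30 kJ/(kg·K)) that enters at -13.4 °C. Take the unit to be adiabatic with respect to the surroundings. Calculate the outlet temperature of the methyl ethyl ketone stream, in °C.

T_c,out = 16.6 °C

Heat released by hot stream: Q = 169 × 0.850 × (203 − 129) = 10630 kJ/min
Energy balance on cold side (adiabatic exchanger): Q = ṁ_c·Cp_c·(T_c,out − T_c,in)
T_c,out = -13.4 + 10630/(154 × 2.30) = 16.612 °C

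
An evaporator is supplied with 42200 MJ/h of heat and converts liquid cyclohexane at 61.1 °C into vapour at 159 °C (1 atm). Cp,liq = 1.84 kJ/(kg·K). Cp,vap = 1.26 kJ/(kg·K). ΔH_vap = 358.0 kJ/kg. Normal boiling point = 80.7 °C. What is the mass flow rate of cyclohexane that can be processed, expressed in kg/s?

Δh = 1.84×(80.7−61.1) + 358.0 + 1.26×(159−80.7) = 492.72 kJ/kg
Q = 42200 MJ/h = 11722 kJ/s = 11722 kJ/s
ṁ = Q/Δh = 11722 / 492.72 = 23.791 kg/s

ṁ = 23.8 kg/s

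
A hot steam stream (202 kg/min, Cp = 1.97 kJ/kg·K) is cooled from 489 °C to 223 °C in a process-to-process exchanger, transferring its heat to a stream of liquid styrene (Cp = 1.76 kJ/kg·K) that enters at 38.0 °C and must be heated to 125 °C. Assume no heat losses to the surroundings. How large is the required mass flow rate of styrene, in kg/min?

Heat released by hot stream: Q = 202 × 1.97 × (489 − 223) = 105850 kJ/min
Energy balance on cold side (adiabatic exchanger): Q = ṁ_c·Cp_c·(T_c,out − T_c,in)
ṁ_c = 105850 / [1.76 × (125 − 38.0)] = 691.3 kg/min

ṁ_c = 691 kg/min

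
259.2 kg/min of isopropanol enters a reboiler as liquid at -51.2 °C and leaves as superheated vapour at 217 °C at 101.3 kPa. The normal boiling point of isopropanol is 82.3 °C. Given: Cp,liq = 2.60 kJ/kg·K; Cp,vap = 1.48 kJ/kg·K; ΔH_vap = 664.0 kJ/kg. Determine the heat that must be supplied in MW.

liquid -51.2→82.3 °C: 347.1 kJ/kg
vaporisation at 82.3 °C: 664 kJ/kg
vapour 82.3→217 °C: 199.36 kJ/kg
Δh = 347.1 + 664 + 199.36 = 1210.5 kJ/kg
Q = ṁ·Δh = 259.2 kg/min × 1210.5 kJ/kg = 313750 kJ/min
|Q| = 5229.2 kW = 5.2292 MW

Q = 5.23 MW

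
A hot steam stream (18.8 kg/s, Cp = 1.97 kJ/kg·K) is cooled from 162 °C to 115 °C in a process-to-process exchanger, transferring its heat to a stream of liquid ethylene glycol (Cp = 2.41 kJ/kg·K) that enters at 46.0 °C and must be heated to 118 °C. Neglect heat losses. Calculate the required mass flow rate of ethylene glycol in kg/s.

ṁ_c = 10.0 kg/s

Heat released by hot stream: Q = 18.8 × 1.97 × (162 − 115) = 1740.7 kJ/s
Energy balance on cold side (adiabatic exchanger): Q = ṁ_c·Cp_c·(T_c,out − T_c,in)
ṁ_c = 1740.7 / [2.41 × (118 − 46.0)] = 10.032 kg/s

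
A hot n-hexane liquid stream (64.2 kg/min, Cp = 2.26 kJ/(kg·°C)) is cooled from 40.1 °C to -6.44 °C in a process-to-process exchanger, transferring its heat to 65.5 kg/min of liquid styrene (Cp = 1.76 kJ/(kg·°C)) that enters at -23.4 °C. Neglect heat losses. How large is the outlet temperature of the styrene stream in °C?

T_c,out = 35.2 °C

Heat released by hot stream: Q = 64.2 × 2.26 × (40.1 − -6.44) = 6752.6 kJ/min
Energy balance on cold side (adiabatic exchanger): Q = ṁ_c·Cp_c·(T_c,out − T_c,in)
T_c,out = -23.4 + 6752.6/(65.5 × 1.76) = 35.175 °C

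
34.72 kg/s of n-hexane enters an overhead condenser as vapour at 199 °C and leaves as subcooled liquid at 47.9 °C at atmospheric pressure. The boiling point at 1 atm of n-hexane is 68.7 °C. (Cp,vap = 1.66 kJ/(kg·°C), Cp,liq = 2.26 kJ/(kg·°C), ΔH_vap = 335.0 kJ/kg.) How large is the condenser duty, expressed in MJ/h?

vapour 199→68.7 °C: -216.3 kJ/kg
condensation at 68.7 °C: -335 kJ/kg
liquid 68.7→47.9 °C: -47.008 kJ/kg
Δh = -216.3 + -335 + -47.008 = -598.31 kJ/kg
Q = ṁ·Δh = 34.72 kg/s × -598.31 kJ/kg = -20773 kJ/s
|Q| = 20773 kW = 74783 MJ/h

Q_c = 74800 MJ/h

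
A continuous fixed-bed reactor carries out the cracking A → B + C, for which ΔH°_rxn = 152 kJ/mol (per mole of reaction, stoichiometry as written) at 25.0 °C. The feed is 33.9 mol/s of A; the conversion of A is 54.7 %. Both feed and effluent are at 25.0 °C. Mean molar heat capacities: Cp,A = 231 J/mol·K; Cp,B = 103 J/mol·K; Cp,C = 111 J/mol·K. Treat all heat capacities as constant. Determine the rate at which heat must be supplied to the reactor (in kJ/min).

Q_in = 169000 kJ/min

Extent of reaction ξ = 0.547 × 33.9 = 18.543 mol/s
Reaction term: ξ·ΔH°_rxn = 18.543 × 152 = 2818.6 kJ/s
Q = ΔH = 2818.6 kJ/s = 2818.6 kW
Heat supplied = 169110 kJ/min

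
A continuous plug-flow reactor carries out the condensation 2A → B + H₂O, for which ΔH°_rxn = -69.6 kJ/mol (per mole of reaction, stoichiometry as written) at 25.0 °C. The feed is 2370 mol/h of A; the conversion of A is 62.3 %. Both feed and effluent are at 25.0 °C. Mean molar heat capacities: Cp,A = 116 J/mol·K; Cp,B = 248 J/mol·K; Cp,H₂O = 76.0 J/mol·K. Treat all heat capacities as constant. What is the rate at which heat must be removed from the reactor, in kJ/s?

Q_out = 14.3 kJ/s

Extent of reaction ξ = 0.623 × 2370 / 2 = 738.25 mol/h
Reaction term: ξ·ΔH°_rxn = 738.25 × -69.6 = -51383 kJ/h
Q = ΔH = -51383 kJ/h = -14.273 kW
Heat removed = 14.273 kJ/s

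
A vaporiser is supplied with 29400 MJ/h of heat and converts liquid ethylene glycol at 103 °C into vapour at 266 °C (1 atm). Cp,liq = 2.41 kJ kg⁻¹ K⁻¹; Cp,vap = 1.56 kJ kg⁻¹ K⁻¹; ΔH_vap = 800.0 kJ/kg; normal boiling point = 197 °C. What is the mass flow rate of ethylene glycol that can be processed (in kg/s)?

ṁ = 7.20 kg/s

Δh = 2.41×(197−103) + 800.0 + 1.56×(266−197) = 1134.2 kJ/kg
Q = 29400 MJ/h = 8166.7 kJ/s = 8166.7 kJ/s
ṁ = Q/Δh = 8166.7 / 1134.2 = 7.2005 kg/s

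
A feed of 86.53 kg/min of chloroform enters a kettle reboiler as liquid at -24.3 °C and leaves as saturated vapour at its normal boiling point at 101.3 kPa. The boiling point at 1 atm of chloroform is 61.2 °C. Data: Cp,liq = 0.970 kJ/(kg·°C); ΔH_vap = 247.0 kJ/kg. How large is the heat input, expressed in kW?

liquid -24.3→61.2 °C: 82.935 kJ/kg
vaporisation at 61.2 °C: 247 kJ/kg
Δh = 82.935 + 247 = 329.94 kJ/kg
Q = ṁ·Δh = 86.53 kg/min × 329.94 kJ/kg = 28549 kJ/min
|Q| = 475.82 kW

Q = 476 kW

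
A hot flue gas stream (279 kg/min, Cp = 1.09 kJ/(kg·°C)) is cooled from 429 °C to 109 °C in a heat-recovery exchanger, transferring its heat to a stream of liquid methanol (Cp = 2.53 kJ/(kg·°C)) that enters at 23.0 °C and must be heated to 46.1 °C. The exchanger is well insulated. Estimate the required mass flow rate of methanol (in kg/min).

ṁ_c = 1670 kg/min

Heat released by hot stream: Q = 279 × 1.09 × (429 − 109) = 97315 kJ/min
Energy balance on cold side (adiabatic exchanger): Q = ṁ_c·Cp_c·(T_c,out − T_c,in)
ṁ_c = 97315 / [2.53 × (46.1 − 23.0)] = 1665.1 kg/min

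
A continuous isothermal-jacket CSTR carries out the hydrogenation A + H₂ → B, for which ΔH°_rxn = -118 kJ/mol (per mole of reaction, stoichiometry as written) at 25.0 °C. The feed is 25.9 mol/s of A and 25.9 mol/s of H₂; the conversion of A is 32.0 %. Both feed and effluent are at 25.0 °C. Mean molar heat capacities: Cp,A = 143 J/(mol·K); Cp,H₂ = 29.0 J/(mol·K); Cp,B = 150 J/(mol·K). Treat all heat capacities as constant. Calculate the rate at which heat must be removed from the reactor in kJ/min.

Q_out = 58700 kJ/min

Extent of reaction ξ = 0.320 × 25.9 = 8.288 mol/s
Reaction term: ξ·ΔH°_rxn = 8.288 × -118 = -977.98 kJ/s
Q = ΔH = -977.98 kJ/s = -977.98 kW
Heat removed = 58679 kJ/min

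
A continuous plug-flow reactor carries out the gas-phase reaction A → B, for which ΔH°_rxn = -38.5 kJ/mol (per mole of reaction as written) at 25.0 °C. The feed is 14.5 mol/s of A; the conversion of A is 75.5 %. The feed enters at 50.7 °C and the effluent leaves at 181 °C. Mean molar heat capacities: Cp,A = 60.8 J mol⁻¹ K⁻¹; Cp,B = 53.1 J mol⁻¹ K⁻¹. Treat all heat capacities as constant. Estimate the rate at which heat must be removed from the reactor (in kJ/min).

Extent of reaction ξ = 0.755 × 14.5 = 10.947 mol/s
Reaction term: ξ·ΔH°_rxn = 10.947 × -38.5 = -421.48 kJ/s
Sensible, feed 50.7→25 °C: -22.657 kJ/s
Outlet flows (mol/s): A 3.5525, B 10.947
Sensible, products 25→181 °C: 124.38 kJ/s
Q = ΔH = -319.76 kJ/s = -319.76 kW
Heat removed = 19185 kJ/min

Q_out = 19200 kJ/min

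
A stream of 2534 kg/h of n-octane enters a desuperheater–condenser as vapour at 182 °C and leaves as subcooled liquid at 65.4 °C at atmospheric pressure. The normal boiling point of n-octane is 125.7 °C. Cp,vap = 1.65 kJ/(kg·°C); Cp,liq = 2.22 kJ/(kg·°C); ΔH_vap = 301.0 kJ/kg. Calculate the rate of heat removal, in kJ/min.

Q_c = 22300 kJ/min

vapour 182→125.7 °C: -92.895 kJ/kg
condensation at 125.7 °C: -301 kJ/kg
liquid 125.7→65.4 °C: -133.87 kJ/kg
Δh = -92.895 + -301 + -133.87 = -527.76 kJ/kg
Q = ṁ·Δh = 2534 kg/h × -527.76 kJ/kg = -1.3373e+06 kJ/h
|Q| = 371.49 kW = 22289 kJ/min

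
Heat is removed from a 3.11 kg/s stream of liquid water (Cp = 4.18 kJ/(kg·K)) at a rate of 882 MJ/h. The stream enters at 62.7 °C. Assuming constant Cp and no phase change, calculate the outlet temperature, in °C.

Q = 882 MJ/h = 245 kJ/s
ΔT = Q/(ṁ·Cp) = 245/(3.11×4.18) = 18.846 K
T_out = 62.7 − 18.846 = 43.854 °C

T_out = 43.9 °C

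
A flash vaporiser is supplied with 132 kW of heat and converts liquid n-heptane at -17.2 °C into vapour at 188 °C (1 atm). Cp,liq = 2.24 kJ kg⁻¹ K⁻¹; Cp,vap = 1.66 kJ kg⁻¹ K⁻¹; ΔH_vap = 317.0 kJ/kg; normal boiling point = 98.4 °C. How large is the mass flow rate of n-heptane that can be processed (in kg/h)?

ṁ = 656 kg/h

Δh = 2.24×(98.4−-17.2) + 317.0 + 1.66×(188−98.4) = 724.68 kJ/kg
Q = 132 kW = 132 kJ/s = 475200 kJ/h
ṁ = Q/Δh = 475200 / 724.68 = 655.74 kg/h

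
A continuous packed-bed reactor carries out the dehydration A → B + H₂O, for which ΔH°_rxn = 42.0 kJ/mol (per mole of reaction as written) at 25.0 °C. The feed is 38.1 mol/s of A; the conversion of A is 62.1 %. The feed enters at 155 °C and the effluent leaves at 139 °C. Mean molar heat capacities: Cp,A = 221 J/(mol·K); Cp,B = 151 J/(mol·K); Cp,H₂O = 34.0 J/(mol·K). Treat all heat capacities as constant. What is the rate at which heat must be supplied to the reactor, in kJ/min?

Q_in = 45700 kJ/min

Extent of reaction ξ = 0.621 × 38.1 = 23.66 mol/s
Reaction term: ξ·ΔH°_rxn = 23.66 × 42.0 = 993.72 kJ/s
Sensible, feed 155→25 °C: -1094.6 kJ/s
Outlet flows (mol/s): A 14.44, B 23.66, H₂O 23.66
Sensible, products 25→139 °C: 862.79 kJ/s
Q = ΔH = 761.9 kJ/s = 761.9 kW
Heat supplied = 45714 kJ/min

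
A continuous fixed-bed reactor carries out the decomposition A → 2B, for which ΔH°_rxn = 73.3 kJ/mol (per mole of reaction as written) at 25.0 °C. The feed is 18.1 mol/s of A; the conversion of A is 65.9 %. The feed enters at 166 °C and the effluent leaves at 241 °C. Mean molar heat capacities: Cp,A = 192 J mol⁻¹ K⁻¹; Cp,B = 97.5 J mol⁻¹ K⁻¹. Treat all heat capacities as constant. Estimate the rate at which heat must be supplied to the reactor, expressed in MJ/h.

Extent of reaction ξ = 0.659 × 18.1 = 11.928 mol/s
Reaction term: ξ·ΔH°_rxn = 11.928 × 73.3 = 874.32 kJ/s
Sensible, feed 166→25 °C: -490 kJ/s
Outlet flows (mol/s): A 6.1721, B 23.856
Sensible, products 25→241 °C: 758.37 kJ/s
Q = ΔH = 1142.7 kJ/s = 1142.7 kW
Heat supplied = 4113.7 MJ/h

Q_in = 4110 MJ/h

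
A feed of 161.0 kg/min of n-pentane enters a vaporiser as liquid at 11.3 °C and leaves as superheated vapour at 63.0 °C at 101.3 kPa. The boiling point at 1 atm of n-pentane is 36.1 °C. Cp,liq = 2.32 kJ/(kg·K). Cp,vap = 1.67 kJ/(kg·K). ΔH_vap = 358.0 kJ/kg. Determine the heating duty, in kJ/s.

Q = 1240 kJ/s

liquid 11.3→36.1 °C: 57.536 kJ/kg
vaporisation at 36.1 °C: 358 kJ/kg
vapour 36.1→63.0 °C: 44.923 kJ/kg
Δh = 57.536 + 358 + 44.923 = 460.46 kJ/kg
Q = ṁ·Δh = 161.0 kg/min × 460.46 kJ/kg = 74134 kJ/min
|Q| = 1235.6 kW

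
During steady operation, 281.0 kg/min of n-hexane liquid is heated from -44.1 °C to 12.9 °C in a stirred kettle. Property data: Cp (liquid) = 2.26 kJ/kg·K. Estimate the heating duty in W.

Q = ṁ·Cp·ΔT = 281.0 × 2.26 × (12.9 − -44.1) = 36198 kJ/min
Converting: 36198 / 60 s = 603.31 kW
Heating duty = 603310 W

Q = 603000 W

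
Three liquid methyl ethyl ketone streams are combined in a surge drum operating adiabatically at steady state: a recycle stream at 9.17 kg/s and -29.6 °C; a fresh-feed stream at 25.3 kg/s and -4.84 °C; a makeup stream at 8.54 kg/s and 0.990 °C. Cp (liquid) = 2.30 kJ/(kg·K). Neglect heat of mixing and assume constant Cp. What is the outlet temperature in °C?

T_out = -8.96 °C

Adiabatic, steady state ⇒ Σ ṁᵢCp,ᵢ(T_out − Tᵢ) = 0
Σ ṁᵢCp,ᵢTᵢ = 9.17×2.30×-29.6 + 25.3×2.30×-4.84 + 8.54×2.30×0.990 = -886.49
Σ ṁᵢCp,ᵢ = 9.17×2.30 + 25.3×2.30 + 8.54×2.30 = 98.923
T_out = -886.49 / 98.923 = -8.9614 °C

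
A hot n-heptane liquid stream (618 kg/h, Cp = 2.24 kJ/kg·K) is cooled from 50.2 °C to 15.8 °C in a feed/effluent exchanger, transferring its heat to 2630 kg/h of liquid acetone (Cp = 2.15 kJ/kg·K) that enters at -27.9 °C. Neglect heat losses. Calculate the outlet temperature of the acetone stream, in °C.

T_c,out = -19.5 °C

Heat released by hot stream: Q = 618 × 2.24 × (50.2 − 15.8) = 47621 kJ/h
Energy balance on cold side (adiabatic exchanger): Q = ṁ_c·Cp_c·(T_c,out − T_c,in)
T_c,out = -27.9 + 47621/(2630 × 2.15) = -19.478 °C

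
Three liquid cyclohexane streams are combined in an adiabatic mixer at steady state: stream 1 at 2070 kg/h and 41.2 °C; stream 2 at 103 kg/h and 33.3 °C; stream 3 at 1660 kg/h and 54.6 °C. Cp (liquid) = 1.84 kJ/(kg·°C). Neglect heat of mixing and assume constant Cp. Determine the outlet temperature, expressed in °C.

T_out = 46.8 °C

Energy balance with Q = 0: Σ ṁᵢCp,ᵢ(T_out − Tᵢ) = 0
Σ ṁᵢCp,ᵢTᵢ = 2070×1.84×41.2 + 103×1.84×33.3 + 1660×1.84×54.6 = 330000
Σ ṁᵢCp,ᵢ = 2070×1.84 + 103×1.84 + 1660×1.84 = 7052.7
T_out = 330000 / 7052.7 = 46.791 °C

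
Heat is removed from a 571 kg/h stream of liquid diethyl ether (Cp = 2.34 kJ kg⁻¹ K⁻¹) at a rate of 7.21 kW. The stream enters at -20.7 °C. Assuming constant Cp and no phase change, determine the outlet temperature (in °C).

T_out = -40.1 °C

Q = 7.21 kW = 25956 kJ/h
ΔT = Q/(ṁ·Cp) = 25956/(571×2.34) = 19.426 K
T_out = -20.7 − 19.426 = -40.126 °C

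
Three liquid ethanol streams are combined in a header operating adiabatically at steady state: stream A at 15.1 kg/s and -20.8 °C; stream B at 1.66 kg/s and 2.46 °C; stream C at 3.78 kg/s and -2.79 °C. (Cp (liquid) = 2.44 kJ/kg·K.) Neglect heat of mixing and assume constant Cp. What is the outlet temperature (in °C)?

Energy balance with Q = 0: Σ ṁᵢCp,ᵢ(T_out − Tᵢ) = 0
T_out = Σ ṁᵢCp,ᵢTᵢ / Σ ṁᵢCp,ᵢ
      = -782.12 / 50.118 = -15.606 °C

T_out = -15.6 °C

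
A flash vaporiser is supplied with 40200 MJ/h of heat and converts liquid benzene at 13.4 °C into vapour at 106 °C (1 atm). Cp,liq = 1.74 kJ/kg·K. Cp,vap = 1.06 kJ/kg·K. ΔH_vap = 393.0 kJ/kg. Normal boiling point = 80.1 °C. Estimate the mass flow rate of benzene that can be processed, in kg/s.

Δh = 1.74×(80.1−13.4) + 393.0 + 1.06×(106−80.1) = 536.51 kJ/kg
Q = 40200 MJ/h = 11167 kJ/s = 11167 kJ/s
ṁ = Q/Δh = 11167 / 536.51 = 20.813 kg/s

ṁ = 20.8 kg/s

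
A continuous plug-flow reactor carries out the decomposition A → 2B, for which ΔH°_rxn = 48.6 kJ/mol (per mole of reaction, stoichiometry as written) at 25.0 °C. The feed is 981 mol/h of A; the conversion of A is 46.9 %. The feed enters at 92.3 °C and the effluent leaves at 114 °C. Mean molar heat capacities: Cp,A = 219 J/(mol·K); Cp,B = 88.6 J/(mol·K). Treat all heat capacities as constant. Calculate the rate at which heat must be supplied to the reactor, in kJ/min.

Extent of reaction ξ = 0.469 × 981 = 460.09 mol/h
Reaction term: ξ·ΔH°_rxn = 460.09 × 48.6 = 22360 kJ/h
Sensible, feed 92.3→25 °C: -14459 kJ/h
Outlet flows (mol/h): A 520.91, B 920.18
Sensible, products 25→114 °C: 17409 kJ/h
Q = ΔH = 25311 kJ/h = 7.0308 kW
Heat supplied = 421.85 kJ/min

Q_in = 422 kJ/min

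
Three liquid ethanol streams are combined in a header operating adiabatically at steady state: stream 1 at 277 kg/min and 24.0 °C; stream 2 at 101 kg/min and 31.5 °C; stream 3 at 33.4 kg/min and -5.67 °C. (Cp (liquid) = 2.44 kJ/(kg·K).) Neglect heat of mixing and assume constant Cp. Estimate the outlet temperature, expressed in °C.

T_out = 23.4 °C

Adiabatic, steady state ⇒ Σ ṁᵢCp,ᵢ(T_out − Tᵢ) = 0
Σ ṁᵢCp,ᵢTᵢ = 277×2.44×24.0 + 101×2.44×31.5 + 33.4×2.44×-5.67 = 23522
Σ ṁᵢCp,ᵢ = 277×2.44 + 101×2.44 + 33.4×2.44 = 1003.8
T_out = 23522 / 1003.8 = 23.432 °C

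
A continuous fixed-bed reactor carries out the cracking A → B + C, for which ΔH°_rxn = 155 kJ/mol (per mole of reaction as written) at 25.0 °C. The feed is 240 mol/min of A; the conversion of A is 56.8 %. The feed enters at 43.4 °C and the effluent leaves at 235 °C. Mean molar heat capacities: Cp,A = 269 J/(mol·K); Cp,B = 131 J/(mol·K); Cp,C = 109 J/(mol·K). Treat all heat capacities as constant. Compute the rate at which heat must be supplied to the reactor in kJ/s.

Extent of reaction ξ = 0.568 × 240 = 136.32 mol/min
Reaction term: ξ·ΔH°_rxn = 136.32 × 155 = 21130 kJ/min
Sensible, feed 43.4→25 °C: -1187.9 kJ/min
Outlet flows (mol/min): A 103.68, B 136.32, C 136.32
Sensible, products 25→235 °C: 12727 kJ/min
Q = ΔH = 32669 kJ/min = 544.49 kW
Heat supplied = 544.49 kJ/s

Q_in = 544 kJ/s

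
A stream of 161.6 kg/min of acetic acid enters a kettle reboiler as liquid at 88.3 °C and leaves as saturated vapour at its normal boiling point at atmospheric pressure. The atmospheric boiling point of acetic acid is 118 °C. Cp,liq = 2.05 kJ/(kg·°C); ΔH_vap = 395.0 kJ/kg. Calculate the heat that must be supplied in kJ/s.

liquid 88.3→118 °C: 60.885 kJ/kg
vaporisation at 118 °C: 395 kJ/kg
Δh = 60.885 + 395 = 455.88 kJ/kg
Q = ṁ·Δh = 161.6 kg/min × 455.88 kJ/kg = 73671 kJ/min
|Q| = 1227.9 kW

Q = 1230 kJ/s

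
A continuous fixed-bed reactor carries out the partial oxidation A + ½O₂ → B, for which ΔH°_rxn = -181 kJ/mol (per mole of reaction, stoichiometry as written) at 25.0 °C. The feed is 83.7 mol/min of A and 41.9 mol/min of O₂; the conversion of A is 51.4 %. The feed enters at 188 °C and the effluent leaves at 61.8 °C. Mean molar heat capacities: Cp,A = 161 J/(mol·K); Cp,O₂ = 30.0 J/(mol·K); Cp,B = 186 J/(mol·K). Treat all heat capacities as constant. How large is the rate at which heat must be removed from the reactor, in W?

Extent of reaction ξ = 0.514 × 83.7 = 43.022 mol/min
Reaction term: ξ·ΔH°_rxn = 43.022 × -181 = -7786.9 kJ/min
Sensible, feed 188→25 °C: -2401.4 kJ/min
Outlet flows (mol/min): A 40.678, O₂ 20.389, B 43.022
Sensible, products 25→61.8 °C: 558 kJ/min
Q = ΔH = -9630.4 kJ/min = -160.51 kW
Heat removed = 160510 W

Q_out = 161000 W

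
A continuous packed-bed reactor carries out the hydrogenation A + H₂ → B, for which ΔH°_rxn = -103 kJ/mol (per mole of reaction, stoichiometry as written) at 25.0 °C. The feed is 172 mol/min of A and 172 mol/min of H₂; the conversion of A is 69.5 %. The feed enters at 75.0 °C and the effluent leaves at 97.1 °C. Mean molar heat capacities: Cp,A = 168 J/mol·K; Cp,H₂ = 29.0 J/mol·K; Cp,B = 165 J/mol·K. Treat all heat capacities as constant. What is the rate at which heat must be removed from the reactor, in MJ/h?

Q_out = 710 MJ/h

Extent of reaction ξ = 0.695 × 172 = 119.54 mol/min
Reaction term: ξ·ΔH°_rxn = 119.54 × -103 = -12313 kJ/min
Sensible, feed 75.0→25 °C: -1694.2 kJ/min
Outlet flows (mol/min): A 52.46, H₂ 52.46, B 119.54
Sensible, products 25→97.1 °C: 2167.2 kJ/min
Q = ΔH = -11840 kJ/min = -197.33 kW
Heat removed = 710.38 MJ/h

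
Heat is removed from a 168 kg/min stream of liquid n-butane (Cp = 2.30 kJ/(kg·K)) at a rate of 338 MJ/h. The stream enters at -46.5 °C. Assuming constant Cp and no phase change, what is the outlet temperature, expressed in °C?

Q = 338 MJ/h = 5633.3 kJ/min
ΔT = Q/(ṁ·Cp) = 5633.3/(168×2.30) = 14.579 K
T_out = -46.5 − 14.579 = -61.079 °C

T_out = -61.1 °C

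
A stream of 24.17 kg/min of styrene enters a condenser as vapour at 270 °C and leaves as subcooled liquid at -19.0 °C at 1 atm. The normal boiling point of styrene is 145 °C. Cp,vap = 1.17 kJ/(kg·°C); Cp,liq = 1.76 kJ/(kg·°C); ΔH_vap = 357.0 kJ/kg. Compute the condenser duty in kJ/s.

vapour 270→145 °C: -146.25 kJ/kg
condensation at 145 °C: -357 kJ/kg
liquid 145→-19.0 °C: -288.64 kJ/kg
Δh = -146.25 + -357 + -288.64 = -791.89 kJ/kg
Q = ṁ·Δh = 24.17 kg/min × -791.89 kJ/kg = -19140 kJ/min
|Q| = 319 kW

Q_c = 319 kJ/s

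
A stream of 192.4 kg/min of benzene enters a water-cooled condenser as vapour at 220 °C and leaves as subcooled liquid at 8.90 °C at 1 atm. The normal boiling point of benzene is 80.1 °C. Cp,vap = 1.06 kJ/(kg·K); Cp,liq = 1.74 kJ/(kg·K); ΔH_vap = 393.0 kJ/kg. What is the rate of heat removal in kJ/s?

Q_c = 2130 kJ/s

vapour 220→80.1 °C: -148.29 kJ/kg
condensation at 80.1 °C: -393 kJ/kg
liquid 80.1→8.90 °C: -123.89 kJ/kg
Δh = -148.29 + -393 + -123.89 = -665.18 kJ/kg
Q = ṁ·Δh = 192.4 kg/min × -665.18 kJ/kg = -127980 kJ/min
|Q| = 2133 kW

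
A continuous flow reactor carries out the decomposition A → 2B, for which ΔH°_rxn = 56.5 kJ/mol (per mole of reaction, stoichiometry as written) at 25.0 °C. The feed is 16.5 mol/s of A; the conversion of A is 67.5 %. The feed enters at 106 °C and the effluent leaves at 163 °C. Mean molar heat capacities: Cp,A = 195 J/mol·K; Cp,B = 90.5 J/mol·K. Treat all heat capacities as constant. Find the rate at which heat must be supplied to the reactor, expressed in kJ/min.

Extent of reaction ξ = 0.675 × 16.5 = 11.138 mol/s
Reaction term: ξ·ΔH°_rxn = 11.138 × 56.5 = 629.27 kJ/s
Sensible, feed 106→25 °C: -260.62 kJ/s
Outlet flows (mol/s): A 5.3625, B 22.275
Sensible, products 25→163 °C: 422.5 kJ/s
Q = ΔH = 791.15 kJ/s = 791.15 kW
Heat supplied = 47469 kJ/min

Q_in = 47500 kJ/min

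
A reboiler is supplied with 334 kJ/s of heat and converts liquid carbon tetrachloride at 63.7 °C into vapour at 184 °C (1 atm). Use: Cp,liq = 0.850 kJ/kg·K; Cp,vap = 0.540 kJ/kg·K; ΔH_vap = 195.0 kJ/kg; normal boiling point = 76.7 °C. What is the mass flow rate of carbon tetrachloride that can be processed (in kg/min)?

Δh = 0.850×(76.7−63.7) + 195.0 + 0.540×(184−76.7) = 263.99 kJ/kg
Q = 334 kJ/s = 334 kJ/s = 20040 kJ/min
ṁ = Q/Δh = 20040 / 263.99 = 75.911 kg/min

ṁ = 75.9 kg/min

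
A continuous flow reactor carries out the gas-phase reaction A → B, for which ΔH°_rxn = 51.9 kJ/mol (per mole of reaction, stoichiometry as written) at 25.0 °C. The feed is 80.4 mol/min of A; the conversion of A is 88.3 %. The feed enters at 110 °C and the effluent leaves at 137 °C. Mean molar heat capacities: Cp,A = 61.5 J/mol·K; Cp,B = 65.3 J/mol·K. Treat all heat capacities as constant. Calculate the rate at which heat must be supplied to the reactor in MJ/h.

Extent of reaction ξ = 0.883 × 80.4 = 70.993 mol/min
Reaction term: ξ·ΔH°_rxn = 70.993 × 51.9 = 3684.5 kJ/min
Sensible, feed 110→25 °C: -420.29 kJ/min
Outlet flows (mol/min): A 9.4068, B 70.993
Sensible, products 25→137 °C: 584.01 kJ/min
Q = ΔH = 3848.3 kJ/min = 64.138 kW
Heat supplied = 230.9 MJ/h

Q_in = 231 MJ/h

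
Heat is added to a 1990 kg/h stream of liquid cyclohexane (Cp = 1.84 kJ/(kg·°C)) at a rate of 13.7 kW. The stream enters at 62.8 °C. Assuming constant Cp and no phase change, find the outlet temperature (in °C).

T_out = 76.3 °C

Q = 13.7 kW = 49320 kJ/h
ΔT = Q/(ṁ·Cp) = 49320/(1990×1.84) = 13.47 K
T_out = 62.8 + 13.47 = 76.27 °C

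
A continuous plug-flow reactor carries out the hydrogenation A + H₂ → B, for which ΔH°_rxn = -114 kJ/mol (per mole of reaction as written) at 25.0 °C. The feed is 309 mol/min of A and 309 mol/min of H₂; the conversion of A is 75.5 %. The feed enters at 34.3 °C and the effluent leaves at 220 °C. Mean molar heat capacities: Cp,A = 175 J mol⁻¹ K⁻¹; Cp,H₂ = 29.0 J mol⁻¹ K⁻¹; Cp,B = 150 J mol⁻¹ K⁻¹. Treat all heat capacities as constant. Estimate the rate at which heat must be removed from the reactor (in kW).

Q_out = 289 kW

Extent of reaction ξ = 0.755 × 309 = 233.29 mol/min
Reaction term: ξ·ΔH°_rxn = 233.29 × -114 = -26596 kJ/min
Sensible, feed 34.3→25 °C: -586.23 kJ/min
Outlet flows (mol/min): A 75.705, H₂ 75.705, B 233.29
Sensible, products 25→220 °C: 9835.4 kJ/min
Q = ΔH = -17346 kJ/min = -289.11 kW
Heat removed = 289.11 kW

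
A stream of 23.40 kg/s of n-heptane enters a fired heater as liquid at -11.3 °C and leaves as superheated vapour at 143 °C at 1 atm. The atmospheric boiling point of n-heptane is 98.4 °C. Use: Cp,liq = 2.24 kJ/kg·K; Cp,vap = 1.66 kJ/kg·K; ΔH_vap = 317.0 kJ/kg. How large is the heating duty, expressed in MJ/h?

Q = 53600 MJ/h

liquid -11.3→98.4 °C: 245.73 kJ/kg
vaporisation at 98.4 °C: 317 kJ/kg
vapour 98.4→143 °C: 74.036 kJ/kg
Δh = 245.73 + 317 + 74.036 = 636.76 kJ/kg
Q = ṁ·Δh = 23.40 kg/s × 636.76 kJ/kg = 14900 kJ/s
|Q| = 14900 kW = 53641 MJ/h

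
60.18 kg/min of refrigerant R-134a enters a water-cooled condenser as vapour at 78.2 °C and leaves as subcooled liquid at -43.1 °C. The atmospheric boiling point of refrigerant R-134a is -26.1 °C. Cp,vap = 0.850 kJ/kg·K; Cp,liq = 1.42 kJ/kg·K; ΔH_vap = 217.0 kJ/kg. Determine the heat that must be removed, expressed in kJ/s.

Q_c = 331 kJ/s

vapour 78.2→-26.1 °C: -88.655 kJ/kg
condensation at -26.1 °C: -217 kJ/kg
liquid -26.1→-43.1 °C: -24.14 kJ/kg
Δh = -88.655 + -217 + -24.14 = -329.8 kJ/kg
Q = ṁ·Δh = 60.18 kg/min × -329.8 kJ/kg = -19847 kJ/min
|Q| = 330.78 kW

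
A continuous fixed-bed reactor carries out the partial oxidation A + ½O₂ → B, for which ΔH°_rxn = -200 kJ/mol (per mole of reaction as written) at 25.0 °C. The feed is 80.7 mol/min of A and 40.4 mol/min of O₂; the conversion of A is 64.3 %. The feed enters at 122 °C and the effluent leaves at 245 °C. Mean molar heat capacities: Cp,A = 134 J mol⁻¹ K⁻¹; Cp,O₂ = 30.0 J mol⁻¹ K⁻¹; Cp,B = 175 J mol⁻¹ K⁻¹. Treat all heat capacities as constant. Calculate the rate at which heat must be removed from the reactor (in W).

Extent of reaction ξ = 0.643 × 80.7 = 51.89 mol/min
Reaction term: ξ·ΔH°_rxn = 51.89 × -200 = -10378 kJ/min
Sensible, feed 122→25 °C: -1166.5 kJ/min
Outlet flows (mol/min): A 28.81, O₂ 14.455, B 51.89
Sensible, products 25→245 °C: 2942.5 kJ/min
Q = ΔH = -8602 kJ/min = -143.37 kW
Heat removed = 143370 W

Q_out = 143000 W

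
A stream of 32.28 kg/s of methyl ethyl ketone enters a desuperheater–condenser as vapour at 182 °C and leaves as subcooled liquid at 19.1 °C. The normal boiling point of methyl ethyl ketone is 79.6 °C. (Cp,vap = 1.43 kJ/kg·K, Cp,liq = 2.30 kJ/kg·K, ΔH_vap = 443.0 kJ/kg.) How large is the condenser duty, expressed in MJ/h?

vapour 182→79.6 °C: -146.43 kJ/kg
condensation at 79.6 °C: -443 kJ/kg
liquid 79.6→19.1 °C: -139.15 kJ/kg
Δh = -146.43 + -443 + -139.15 = -728.58 kJ/kg
Q = ṁ·Δh = 32.28 kg/s × -728.58 kJ/kg = -23519 kJ/s
|Q| = 23519 kW = 84667 MJ/h

Q_c = 84700 MJ/h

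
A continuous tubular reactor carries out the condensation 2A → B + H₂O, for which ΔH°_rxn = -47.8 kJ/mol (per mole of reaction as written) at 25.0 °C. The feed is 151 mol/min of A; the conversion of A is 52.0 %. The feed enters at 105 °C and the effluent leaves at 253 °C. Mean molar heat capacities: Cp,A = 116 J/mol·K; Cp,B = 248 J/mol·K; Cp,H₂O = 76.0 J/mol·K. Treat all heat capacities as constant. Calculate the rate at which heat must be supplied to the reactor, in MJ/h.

Extent of reaction ξ = 0.520 × 151 / 2 = 39.26 mol/min
Reaction term: ξ·ΔH°_rxn = 39.26 × -47.8 = -1876.6 kJ/min
Sensible, feed 105→25 °C: -1401.3 kJ/min
Outlet flows (mol/min): A 72.48, B 39.26, H₂O 39.26
Sensible, products 25→253 °C: 4817.2 kJ/min
Q = ΔH = 1539.3 kJ/min = 25.654 kW
Heat supplied = 92.355 MJ/h

Q_in = 92.4 MJ/h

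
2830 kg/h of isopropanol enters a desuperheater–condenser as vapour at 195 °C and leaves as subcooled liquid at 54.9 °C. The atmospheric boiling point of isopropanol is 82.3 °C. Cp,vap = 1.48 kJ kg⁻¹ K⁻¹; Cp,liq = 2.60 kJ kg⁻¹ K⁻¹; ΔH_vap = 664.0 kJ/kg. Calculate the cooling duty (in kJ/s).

vapour 195→82.3 °C: -166.8 kJ/kg
condensation at 82.3 °C: -664 kJ/kg
liquid 82.3→54.9 °C: -71.24 kJ/kg
Δh = -166.8 + -664 + -71.24 = -902.04 kJ/kg
Q = ṁ·Δh = 2830 kg/h × -902.04 kJ/kg = -2.5528e+06 kJ/h
|Q| = 709.1 kW

Q_c = 709 kJ/s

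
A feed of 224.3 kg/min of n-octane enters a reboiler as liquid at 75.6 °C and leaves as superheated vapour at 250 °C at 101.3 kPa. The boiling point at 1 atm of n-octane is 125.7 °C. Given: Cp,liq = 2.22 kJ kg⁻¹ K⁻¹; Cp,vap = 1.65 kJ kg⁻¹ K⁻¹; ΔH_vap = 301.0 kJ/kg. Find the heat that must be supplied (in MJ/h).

Q = 8310 MJ/h

liquid 75.6→125.7 °C: 111.22 kJ/kg
vaporisation at 125.7 °C: 301 kJ/kg
vapour 125.7→250 °C: 205.09 kJ/kg
Δh = 111.22 + 301 + 205.09 = 617.32 kJ/kg
Q = ṁ·Δh = 224.3 kg/min × 617.32 kJ/kg = 138460 kJ/min
|Q| = 2307.7 kW = 8307.9 MJ/h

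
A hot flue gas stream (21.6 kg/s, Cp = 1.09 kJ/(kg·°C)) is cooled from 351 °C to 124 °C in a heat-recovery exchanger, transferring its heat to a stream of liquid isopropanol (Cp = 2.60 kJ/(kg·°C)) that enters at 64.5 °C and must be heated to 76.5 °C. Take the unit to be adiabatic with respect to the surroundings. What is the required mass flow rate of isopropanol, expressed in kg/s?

Heat released by hot stream: Q = 21.6 × 1.09 × (351 − 124) = 5344.5 kJ/s
Energy balance on cold side (adiabatic exchanger): Q = ṁ_c·Cp_c·(T_c,out − T_c,in)
ṁ_c = 5344.5 / [2.60 × (76.5 − 64.5)] = 171.3 kg/s

ṁ_c = 171 kg/s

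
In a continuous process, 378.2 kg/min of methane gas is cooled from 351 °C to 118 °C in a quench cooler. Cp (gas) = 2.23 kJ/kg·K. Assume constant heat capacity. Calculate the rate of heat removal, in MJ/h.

Q = ṁ·Cp·ΔT = 378.2 × 2.23 × (118 − 351) = -196510 kJ/min
Converting: 196510 / 60 s = 3275.1 kW
Cooling duty = 11791 MJ/h

Q_c = 11800 MJ/h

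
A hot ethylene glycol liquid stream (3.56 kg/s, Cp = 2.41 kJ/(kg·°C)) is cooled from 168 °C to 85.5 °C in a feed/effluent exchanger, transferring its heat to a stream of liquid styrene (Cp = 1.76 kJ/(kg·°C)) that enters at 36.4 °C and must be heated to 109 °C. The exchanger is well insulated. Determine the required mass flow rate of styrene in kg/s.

Heat released by hot stream: Q = 3.56 × 2.41 × (168 − 85.5) = 707.82 kJ/s
Energy balance on cold side (adiabatic exchanger): Q = ṁ_c·Cp_c·(T_c,out − T_c,in)
ṁ_c = 707.82 / [1.76 × (109 − 36.4)] = 5.5395 kg/s

ṁ_c = 5.54 kg/s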